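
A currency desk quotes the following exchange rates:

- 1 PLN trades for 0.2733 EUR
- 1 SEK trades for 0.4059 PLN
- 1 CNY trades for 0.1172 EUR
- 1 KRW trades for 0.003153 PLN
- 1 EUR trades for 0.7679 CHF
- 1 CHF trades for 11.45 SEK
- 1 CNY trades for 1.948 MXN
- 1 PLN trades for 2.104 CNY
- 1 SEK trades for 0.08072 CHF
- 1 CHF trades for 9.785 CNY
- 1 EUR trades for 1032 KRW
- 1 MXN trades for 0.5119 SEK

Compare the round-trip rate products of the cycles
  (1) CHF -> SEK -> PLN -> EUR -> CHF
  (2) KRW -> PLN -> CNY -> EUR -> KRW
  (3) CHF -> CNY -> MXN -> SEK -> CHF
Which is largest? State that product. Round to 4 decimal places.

(1) 11.45 × 0.4059 × 0.2733 × 0.7679 = 0.97537
(2) 0.003153 × 2.104 × 0.1172 × 1032 = 0.80237
(3) 9.785 × 1.948 × 0.5119 × 0.08072 = 0.78762
Highest is cycle (1) at 0.9754 (≤1, no arbitrage).

0.9754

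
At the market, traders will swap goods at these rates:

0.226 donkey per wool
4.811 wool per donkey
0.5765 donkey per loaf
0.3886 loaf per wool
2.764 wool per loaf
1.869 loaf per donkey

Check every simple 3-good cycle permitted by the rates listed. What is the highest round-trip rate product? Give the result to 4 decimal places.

wool→donkey→loaf→wool: 0.226 × 1.869 × 2.764 = 1.16750
wool→loaf→donkey→wool: 0.3886 × 0.5765 × 4.811 = 1.07780
Maximum is wool→donkey→loaf→wool at 1.1675; arbitrage exists.

1.1675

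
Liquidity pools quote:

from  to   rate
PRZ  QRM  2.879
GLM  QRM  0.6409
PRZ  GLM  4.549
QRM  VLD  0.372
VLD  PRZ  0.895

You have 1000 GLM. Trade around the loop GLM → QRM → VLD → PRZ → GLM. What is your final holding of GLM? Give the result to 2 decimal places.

970.67

1000 GLM × 0.6409 = 640.9 QRM
640.9 QRM × 0.372 = 238.4148 VLD
238.4148 VLD × 0.895 = 213.381246 PRZ
213.381246 PRZ × 4.549 = 970.671288054 GLM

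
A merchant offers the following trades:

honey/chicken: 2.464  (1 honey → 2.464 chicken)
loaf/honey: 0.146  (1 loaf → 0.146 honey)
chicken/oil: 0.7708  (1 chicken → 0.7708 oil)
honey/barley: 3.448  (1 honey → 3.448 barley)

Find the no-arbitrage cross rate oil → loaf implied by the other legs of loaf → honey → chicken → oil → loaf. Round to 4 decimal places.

Known legs of the cycle: 0.146 × 2.464 × 0.7708 = 0.2772906752
For no arbitrage the full-cycle product must be 1, so the missing rate is 1 / 0.2772906752 ≈ 3.606324.

3.6063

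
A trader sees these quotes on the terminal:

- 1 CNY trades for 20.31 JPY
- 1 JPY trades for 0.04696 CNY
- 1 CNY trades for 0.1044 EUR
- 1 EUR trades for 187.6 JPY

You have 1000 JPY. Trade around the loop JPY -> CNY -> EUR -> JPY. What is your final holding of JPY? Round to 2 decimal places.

1000 JPY × 0.04696 = 46.96 CNY
46.96 CNY × 0.1044 = 4.902624 EUR
4.902624 EUR × 187.6 = 919.7322624 JPY

919.73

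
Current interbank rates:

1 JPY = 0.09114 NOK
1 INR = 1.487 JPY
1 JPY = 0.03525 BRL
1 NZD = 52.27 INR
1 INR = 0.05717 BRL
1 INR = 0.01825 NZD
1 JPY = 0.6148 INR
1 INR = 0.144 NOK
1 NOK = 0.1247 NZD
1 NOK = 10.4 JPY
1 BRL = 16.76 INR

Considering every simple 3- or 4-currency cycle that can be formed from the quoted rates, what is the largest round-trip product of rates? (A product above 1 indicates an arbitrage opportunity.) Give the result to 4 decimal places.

INR→NOK→NZD→INR: 0.144 × 0.1247 × 52.27 = 0.93860
JPY→INR→NOK→JPY: 0.6148 × 0.144 × 10.4 = 0.92072
JPY→BRL→INR→NOK→JPY: 0.03525 × 16.76 × 0.144 × 10.4 = 0.88477
JPY→NOK→NZD→INR→JPY: 0.09114 × 0.1247 × 52.27 × 1.487 = 0.88336
JPY→BRL→INR→JPY: 0.03525 × 16.76 × 1.487 = 0.87850
Maximum is INR→NOK→NZD→INR at 0.9386; no arbitrage — every cycle loses value.

0.9386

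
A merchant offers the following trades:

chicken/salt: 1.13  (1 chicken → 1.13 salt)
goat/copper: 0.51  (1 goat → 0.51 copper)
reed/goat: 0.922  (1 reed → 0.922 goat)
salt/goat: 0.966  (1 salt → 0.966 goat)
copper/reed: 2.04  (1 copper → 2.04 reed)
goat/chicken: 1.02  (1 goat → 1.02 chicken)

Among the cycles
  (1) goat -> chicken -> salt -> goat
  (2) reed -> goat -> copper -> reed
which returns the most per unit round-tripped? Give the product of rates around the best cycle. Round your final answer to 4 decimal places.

1.1134

(1) 1.02 × 1.13 × 0.966 = 1.11341
(2) 0.922 × 0.51 × 2.04 = 0.95925
Highest is cycle (1) at 1.1134 (>1, arbitrage).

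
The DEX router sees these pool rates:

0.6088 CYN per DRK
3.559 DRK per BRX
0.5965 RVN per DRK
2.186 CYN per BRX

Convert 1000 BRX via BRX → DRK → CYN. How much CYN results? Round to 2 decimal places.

1000 BRX × 3.559 = 3559 DRK
3559 DRK × 0.6088 = 2166.7192 CYN

2166.72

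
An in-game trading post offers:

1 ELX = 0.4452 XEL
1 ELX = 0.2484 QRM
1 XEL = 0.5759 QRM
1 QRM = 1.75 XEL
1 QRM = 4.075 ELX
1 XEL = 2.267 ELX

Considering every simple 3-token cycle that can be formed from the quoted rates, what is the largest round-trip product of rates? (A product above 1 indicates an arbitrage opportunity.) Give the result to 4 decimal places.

1.0448

QRM→ELX→XEL→QRM: 4.075 × 0.4452 × 0.5759 = 1.04479
QRM→XEL→ELX→QRM: 1.75 × 2.267 × 0.2484 = 0.98546
Maximum is QRM→ELX→XEL→QRM at 1.0448; arbitrage exists.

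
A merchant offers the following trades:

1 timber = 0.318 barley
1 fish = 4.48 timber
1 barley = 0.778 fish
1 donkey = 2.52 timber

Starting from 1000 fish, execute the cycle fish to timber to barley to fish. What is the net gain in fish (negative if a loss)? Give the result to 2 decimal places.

108.37

1000 fish × 4.48 = 4480 timber
4480 timber × 0.318 = 1424.64 barley
1424.64 barley × 0.778 = 1108.36992 fish
Net change: 1108.36992 − 1000 = 108.36992 fish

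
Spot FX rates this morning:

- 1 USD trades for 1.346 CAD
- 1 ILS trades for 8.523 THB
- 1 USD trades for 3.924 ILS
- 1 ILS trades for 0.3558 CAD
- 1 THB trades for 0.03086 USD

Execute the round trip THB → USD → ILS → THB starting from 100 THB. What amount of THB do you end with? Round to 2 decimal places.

103.21

100 THB × 0.03086 = 3.086 USD
3.086 USD × 3.924 = 12.109464 ILS
12.109464 ILS × 8.523 = 103.208961672 THB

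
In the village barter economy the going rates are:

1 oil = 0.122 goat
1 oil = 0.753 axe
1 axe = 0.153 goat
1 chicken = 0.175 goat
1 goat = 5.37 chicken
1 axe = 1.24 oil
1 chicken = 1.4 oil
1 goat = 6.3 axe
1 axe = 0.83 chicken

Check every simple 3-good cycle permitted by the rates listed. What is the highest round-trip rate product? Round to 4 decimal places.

goat→axe→oil→goat: 6.3 × 1.24 × 0.122 = 0.95306
goat→chicken→oil→goat: 5.37 × 1.4 × 0.122 = 0.91720
goat→axe→chicken→goat: 6.3 × 0.83 × 0.175 = 0.91508
axe→chicken→oil→axe: 0.83 × 1.4 × 0.753 = 0.87499
Maximum is goat→axe→oil→goat at 0.9531; no arbitrage — every cycle loses value.

0.9531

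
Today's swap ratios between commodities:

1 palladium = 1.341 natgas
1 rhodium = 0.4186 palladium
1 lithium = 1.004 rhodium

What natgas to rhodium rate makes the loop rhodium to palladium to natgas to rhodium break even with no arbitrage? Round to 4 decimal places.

Known legs of the cycle: 0.4186 × 1.341 = 0.5613426
For no arbitrage the full-cycle product must be 1, so the missing rate is 1 / 0.5613426 ≈ 1.781443.

1.7814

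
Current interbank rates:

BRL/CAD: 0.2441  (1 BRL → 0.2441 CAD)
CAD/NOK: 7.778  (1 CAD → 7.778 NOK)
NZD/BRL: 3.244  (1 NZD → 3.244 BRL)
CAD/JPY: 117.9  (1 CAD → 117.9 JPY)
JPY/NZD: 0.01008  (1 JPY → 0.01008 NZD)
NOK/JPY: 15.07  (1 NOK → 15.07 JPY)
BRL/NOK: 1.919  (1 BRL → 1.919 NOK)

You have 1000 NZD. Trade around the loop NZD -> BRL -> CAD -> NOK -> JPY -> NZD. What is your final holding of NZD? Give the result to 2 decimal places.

935.60

1000 NZD × 3.244 = 3244 BRL
3244 BRL × 0.2441 = 791.8604 CAD
791.8604 CAD × 7.778 = 6159.0901912 NOK
6159.0901912 NOK × 15.07 = 92817.489181384 JPY
92817.489181384 JPY × 0.01008 = 935.60029094835072 NZD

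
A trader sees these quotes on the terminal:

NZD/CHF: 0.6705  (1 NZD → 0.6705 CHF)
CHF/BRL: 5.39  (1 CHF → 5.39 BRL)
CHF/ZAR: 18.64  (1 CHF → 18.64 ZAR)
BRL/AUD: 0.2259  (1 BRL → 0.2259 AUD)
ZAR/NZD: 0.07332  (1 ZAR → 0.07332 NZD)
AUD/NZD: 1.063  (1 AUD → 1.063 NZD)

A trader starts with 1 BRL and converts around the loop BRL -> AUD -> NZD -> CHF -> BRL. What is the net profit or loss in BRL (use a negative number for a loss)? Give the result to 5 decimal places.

-0.13217

1 BRL × 0.2259 = 0.2259 AUD
0.2259 AUD × 1.063 = 0.2401317 NZD
0.2401317 NZD × 0.6705 = 0.16100830485 CHF
0.16100830485 CHF × 5.39 = 0.8678347631415 BRL
Net change: 0.8678347631415 − 1 = -0.1321652368585 BRL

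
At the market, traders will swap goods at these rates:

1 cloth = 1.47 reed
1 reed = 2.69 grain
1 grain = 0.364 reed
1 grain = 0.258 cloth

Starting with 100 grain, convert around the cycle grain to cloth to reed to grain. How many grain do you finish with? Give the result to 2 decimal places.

102.02

100 grain × 0.258 = 25.8 cloth
25.8 cloth × 1.47 = 37.926 reed
37.926 reed × 2.69 = 102.02094 grain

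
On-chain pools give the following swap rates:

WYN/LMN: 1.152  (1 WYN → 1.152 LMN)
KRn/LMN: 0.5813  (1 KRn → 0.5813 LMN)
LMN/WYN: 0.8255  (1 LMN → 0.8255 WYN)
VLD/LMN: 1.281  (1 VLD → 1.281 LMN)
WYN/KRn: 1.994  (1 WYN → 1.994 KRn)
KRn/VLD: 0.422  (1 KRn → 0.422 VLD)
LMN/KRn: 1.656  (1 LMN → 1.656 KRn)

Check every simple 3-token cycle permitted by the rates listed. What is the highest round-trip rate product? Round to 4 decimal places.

0.9568

LMN→WYN→KRn→LMN: 0.8255 × 1.994 × 0.5813 = 0.95685
LMN→KRn→VLD→LMN: 1.656 × 0.422 × 1.281 = 0.89520
Maximum is LMN→WYN→KRn→LMN at 0.9568; no arbitrage — every cycle loses value.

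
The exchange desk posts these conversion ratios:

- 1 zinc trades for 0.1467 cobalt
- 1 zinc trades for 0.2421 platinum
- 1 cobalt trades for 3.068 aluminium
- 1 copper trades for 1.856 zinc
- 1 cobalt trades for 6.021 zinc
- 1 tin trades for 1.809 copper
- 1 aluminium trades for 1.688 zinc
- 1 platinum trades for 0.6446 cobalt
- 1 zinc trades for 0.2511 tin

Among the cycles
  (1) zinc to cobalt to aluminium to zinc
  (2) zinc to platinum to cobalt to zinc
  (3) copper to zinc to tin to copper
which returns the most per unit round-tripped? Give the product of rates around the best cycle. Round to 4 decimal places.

0.9396

(1) 0.1467 × 3.068 × 1.688 = 0.75973
(2) 0.2421 × 0.6446 × 6.021 = 0.93962
(3) 1.856 × 0.2511 × 1.809 = 0.84307
Highest is cycle (2) at 0.9396 (≤1, no arbitrage).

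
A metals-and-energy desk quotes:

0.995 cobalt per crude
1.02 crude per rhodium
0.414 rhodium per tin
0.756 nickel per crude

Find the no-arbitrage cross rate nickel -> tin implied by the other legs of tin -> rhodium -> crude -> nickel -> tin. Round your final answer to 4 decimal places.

3.1324

Known legs of the cycle: 0.414 × 1.02 × 0.756 = 0.31924368
For no arbitrage the full-cycle product must be 1, so the missing rate is 1 / 0.31924368 ≈ 3.132403.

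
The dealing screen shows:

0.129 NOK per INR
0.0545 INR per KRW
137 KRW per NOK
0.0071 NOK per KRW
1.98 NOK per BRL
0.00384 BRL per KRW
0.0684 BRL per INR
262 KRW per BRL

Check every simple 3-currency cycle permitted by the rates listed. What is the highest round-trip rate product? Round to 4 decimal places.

NOK→KRW→BRL→NOK: 137 × 0.00384 × 1.98 = 1.04164
BRL→KRW→INR→BRL: 262 × 0.0545 × 0.0684 = 0.97668
NOK→KRW→INR→NOK: 137 × 0.0545 × 0.129 = 0.96318
Maximum is NOK→KRW→BRL→NOK at 1.0416; arbitrage exists.

1.0416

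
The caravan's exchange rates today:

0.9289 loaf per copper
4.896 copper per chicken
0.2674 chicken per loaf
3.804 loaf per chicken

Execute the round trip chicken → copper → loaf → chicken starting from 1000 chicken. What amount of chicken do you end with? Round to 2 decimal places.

1216.11

1000 chicken × 4.896 = 4896 copper
4896 copper × 0.9289 = 4547.8944 loaf
4547.8944 loaf × 0.2674 = 1216.10696256 chicken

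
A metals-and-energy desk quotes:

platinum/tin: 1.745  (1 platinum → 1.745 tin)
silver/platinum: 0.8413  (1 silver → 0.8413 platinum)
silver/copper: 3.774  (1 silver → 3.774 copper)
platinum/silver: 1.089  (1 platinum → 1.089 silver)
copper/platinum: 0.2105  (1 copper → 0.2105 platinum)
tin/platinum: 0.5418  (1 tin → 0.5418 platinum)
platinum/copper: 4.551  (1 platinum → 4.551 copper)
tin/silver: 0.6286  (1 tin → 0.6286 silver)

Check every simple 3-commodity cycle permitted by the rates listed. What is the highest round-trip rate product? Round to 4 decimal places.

0.9228

tin→silver→platinum→tin: 0.6286 × 0.8413 × 1.745 = 0.92283
silver→copper→platinum→silver: 3.774 × 0.2105 × 1.089 = 0.86513
Maximum is tin→silver→platinum→tin at 0.9228; no arbitrage — every cycle loses value.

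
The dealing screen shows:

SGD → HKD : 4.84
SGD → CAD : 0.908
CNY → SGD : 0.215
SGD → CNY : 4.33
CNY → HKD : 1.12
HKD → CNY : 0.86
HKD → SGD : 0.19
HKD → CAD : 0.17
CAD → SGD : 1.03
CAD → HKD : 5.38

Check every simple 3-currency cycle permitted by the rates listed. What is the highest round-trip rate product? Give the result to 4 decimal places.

CAD→HKD→SGD→CAD: 5.38 × 0.19 × 0.908 = 0.92816
CNY→HKD→SGD→CNY: 1.12 × 0.19 × 4.33 = 0.92142
CNY→SGD→HKD→CNY: 0.215 × 4.84 × 0.86 = 0.89492
CAD→SGD→HKD→CAD: 1.03 × 4.84 × 0.17 = 0.84748
Maximum is CAD→HKD→SGD→CAD at 0.9282; no arbitrage — every cycle loses value.

0.9282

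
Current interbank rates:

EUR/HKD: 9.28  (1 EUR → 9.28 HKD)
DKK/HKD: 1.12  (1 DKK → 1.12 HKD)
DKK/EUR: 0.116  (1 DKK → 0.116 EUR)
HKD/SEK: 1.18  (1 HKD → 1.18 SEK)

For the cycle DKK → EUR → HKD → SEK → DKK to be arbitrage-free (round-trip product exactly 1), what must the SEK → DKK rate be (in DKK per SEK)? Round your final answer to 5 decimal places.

0.78725

Known legs of the cycle: 0.116 × 9.28 × 1.18 = 1.2702464
For no arbitrage the full-cycle product must be 1, so the missing rate is 1 / 1.2702464 ≈ 0.7872488.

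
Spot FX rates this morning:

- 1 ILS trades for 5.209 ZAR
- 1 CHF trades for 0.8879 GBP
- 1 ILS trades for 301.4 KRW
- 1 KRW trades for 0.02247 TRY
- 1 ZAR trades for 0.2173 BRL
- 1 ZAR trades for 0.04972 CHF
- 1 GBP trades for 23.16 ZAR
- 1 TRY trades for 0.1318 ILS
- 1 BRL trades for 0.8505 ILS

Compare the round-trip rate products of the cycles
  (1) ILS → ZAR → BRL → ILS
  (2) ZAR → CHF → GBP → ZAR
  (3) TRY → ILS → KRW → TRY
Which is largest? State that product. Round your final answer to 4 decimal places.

1.0224

(1) 5.209 × 0.2173 × 0.8505 = 0.96269
(2) 0.04972 × 0.8879 × 23.16 = 1.02243
(3) 0.1318 × 301.4 × 0.02247 = 0.89261
Highest is cycle (2) at 1.0224 (>1, arbitrage).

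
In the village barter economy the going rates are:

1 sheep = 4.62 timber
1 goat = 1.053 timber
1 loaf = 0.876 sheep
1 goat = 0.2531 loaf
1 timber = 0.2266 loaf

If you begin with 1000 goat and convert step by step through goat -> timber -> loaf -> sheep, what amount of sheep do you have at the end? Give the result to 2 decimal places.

1000 goat × 1.053 = 1053 timber
1053 timber × 0.2266 = 238.6098 loaf
238.6098 loaf × 0.876 = 209.0221848 sheep

209.02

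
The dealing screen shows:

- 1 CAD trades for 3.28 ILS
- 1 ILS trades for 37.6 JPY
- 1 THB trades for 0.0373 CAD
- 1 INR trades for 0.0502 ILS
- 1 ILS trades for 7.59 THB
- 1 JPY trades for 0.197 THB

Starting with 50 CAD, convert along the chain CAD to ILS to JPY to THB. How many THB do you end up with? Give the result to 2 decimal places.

50 CAD × 3.28 = 164 ILS
164 ILS × 37.6 = 6166.4 JPY
6166.4 JPY × 0.197 = 1214.7808 THB

1214.78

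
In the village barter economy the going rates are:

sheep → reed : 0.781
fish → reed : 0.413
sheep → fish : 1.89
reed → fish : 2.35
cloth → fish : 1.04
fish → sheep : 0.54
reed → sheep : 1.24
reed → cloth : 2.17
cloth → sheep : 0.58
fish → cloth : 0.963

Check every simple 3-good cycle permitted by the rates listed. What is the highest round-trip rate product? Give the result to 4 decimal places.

sheep→fish→cloth→sheep: 1.89 × 0.963 × 0.58 = 1.05564
sheep→reed→fish→sheep: 0.781 × 2.35 × 0.54 = 0.99109
sheep→reed→cloth→sheep: 0.781 × 2.17 × 0.58 = 0.98297
sheep→fish→reed→sheep: 1.89 × 0.413 × 1.24 = 0.96791
cloth→fish→reed→cloth: 1.04 × 0.413 × 2.17 = 0.93206
Maximum is sheep→fish→cloth→sheep at 1.0556; arbitrage exists.

1.0556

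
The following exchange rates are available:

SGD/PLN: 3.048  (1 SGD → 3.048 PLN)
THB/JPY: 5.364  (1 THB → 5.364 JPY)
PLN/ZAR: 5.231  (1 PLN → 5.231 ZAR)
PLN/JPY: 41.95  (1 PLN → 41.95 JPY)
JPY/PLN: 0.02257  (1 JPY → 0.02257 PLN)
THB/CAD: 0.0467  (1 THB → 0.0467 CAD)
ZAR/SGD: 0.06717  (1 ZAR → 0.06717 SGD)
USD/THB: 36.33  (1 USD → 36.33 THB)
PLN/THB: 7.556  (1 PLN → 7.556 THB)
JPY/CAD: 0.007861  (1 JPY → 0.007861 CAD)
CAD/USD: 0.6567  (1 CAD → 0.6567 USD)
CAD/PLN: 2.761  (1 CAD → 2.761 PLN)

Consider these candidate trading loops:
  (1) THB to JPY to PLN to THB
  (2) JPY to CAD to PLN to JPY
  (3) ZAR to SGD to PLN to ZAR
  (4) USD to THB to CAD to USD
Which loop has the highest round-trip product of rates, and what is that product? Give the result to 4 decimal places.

(1) 5.364 × 0.02257 × 7.556 = 0.91477
(2) 0.007861 × 2.761 × 41.95 = 0.91049
(3) 0.06717 × 3.048 × 5.231 = 1.07096
(4) 36.33 × 0.0467 × 0.6567 = 1.11416
Highest is cycle (4) at 1.1142 (>1, arbitrage).

1.1142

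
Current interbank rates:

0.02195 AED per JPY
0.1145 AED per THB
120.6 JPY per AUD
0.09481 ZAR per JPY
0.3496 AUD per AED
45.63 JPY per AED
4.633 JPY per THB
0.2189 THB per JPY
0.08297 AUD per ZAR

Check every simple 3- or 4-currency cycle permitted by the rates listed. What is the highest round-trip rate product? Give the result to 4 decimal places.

1.1437

THB→AED→JPY→THB: 0.1145 × 45.63 × 0.2189 = 1.14367
THB→AED→AUD→JPY→THB: 0.1145 × 0.3496 × 120.6 × 0.2189 = 1.05674
JPY→ZAR→AUD→JPY: 0.09481 × 0.08297 × 120.6 = 0.94869
JPY→AED→AUD→JPY: 0.02195 × 0.3496 × 120.6 = 0.92545
Maximum is THB→AED→JPY→THB at 1.1437; arbitrage exists.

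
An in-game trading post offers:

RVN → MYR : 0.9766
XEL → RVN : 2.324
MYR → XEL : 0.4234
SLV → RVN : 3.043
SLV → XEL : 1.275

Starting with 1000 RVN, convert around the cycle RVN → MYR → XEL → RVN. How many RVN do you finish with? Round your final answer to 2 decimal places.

1000 RVN × 0.9766 = 976.6 MYR
976.6 MYR × 0.4234 = 413.49244 XEL
413.49244 XEL × 2.324 = 960.95643056 RVN

960.96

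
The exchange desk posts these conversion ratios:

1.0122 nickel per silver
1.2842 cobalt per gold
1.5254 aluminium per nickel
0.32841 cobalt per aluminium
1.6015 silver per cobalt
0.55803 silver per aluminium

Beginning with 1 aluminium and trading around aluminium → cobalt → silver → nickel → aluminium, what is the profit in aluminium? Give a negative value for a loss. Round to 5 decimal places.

-0.18793

1 aluminium × 0.32841 = 0.32841 cobalt
0.32841 cobalt × 1.6015 = 0.525948615 silver
0.525948615 silver × 1.0122 = 0.532365188103 nickel
0.532365188103 nickel × 1.5254 = 0.8120698579323162 aluminium
Net change: 0.8120698579323162 − 1 = -0.1879301420676838 aluminium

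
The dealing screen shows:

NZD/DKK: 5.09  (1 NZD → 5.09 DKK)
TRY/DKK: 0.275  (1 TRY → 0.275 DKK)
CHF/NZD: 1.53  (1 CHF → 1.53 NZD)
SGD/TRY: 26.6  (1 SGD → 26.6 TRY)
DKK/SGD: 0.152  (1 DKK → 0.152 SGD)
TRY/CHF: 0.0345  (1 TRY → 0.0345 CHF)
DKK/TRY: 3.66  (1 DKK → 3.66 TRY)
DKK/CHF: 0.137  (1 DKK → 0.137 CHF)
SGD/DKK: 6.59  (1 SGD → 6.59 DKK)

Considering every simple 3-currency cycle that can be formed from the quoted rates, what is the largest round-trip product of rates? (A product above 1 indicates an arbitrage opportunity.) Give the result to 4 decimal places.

1.1119

SGD→TRY→DKK→SGD: 26.6 × 0.275 × 0.152 = 1.11188
CHF→NZD→DKK→CHF: 1.53 × 5.09 × 0.137 = 1.06691
Maximum is SGD→TRY→DKK→SGD at 1.1119; arbitrage exists.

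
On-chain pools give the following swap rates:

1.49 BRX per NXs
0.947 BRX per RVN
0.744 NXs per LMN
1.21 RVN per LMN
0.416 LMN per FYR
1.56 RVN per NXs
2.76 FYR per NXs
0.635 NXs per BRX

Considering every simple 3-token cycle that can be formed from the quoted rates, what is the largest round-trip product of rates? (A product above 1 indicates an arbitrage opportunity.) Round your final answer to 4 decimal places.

RVN→BRX→NXs→RVN: 0.947 × 0.635 × 1.56 = 0.93810
FYR→LMN→NXs→FYR: 0.416 × 0.744 × 2.76 = 0.85423
Maximum is RVN→BRX→NXs→RVN at 0.9381; no arbitrage — every cycle loses value.

0.9381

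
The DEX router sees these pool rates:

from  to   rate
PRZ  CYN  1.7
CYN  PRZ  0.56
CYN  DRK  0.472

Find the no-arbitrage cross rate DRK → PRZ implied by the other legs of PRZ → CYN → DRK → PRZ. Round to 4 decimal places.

1.2463

Known legs of the cycle: 1.7 × 0.472 = 0.8024
For no arbitrage the full-cycle product must be 1, so the missing rate is 1 / 0.8024 ≈ 1.246261.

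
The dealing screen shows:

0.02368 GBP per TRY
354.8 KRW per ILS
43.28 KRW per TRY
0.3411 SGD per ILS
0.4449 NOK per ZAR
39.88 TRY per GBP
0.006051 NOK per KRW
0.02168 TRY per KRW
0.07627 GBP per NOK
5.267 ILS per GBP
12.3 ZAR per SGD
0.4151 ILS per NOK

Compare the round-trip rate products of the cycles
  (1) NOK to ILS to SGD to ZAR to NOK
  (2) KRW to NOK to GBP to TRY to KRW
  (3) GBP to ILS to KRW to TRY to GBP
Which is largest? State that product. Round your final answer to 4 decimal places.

(1) 0.4151 × 0.3411 × 12.3 × 0.4449 = 0.77482
(2) 0.006051 × 0.07627 × 39.88 × 43.28 = 0.79657
(3) 5.267 × 354.8 × 0.02168 × 0.02368 = 0.95937
Highest is cycle (3) at 0.9594 (≤1, no arbitrage).

0.9594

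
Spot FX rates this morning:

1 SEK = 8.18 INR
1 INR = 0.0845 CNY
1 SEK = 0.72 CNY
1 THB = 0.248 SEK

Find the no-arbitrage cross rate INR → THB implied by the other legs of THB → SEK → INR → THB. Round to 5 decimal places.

0.49294

Known legs of the cycle: 0.248 × 8.18 = 2.02864
For no arbitrage the full-cycle product must be 1, so the missing rate is 1 / 2.02864 ≈ 0.4929411.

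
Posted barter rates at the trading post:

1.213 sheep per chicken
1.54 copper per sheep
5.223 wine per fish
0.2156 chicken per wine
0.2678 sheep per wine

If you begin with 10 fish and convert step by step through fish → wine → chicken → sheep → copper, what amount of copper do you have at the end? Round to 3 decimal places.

10 fish × 5.223 = 52.23 wine
52.23 wine × 0.2156 = 11.260788 chicken
11.260788 chicken × 1.213 = 13.659335844 sheep
13.659335844 sheep × 1.54 = 21.03537719976 copper

21.035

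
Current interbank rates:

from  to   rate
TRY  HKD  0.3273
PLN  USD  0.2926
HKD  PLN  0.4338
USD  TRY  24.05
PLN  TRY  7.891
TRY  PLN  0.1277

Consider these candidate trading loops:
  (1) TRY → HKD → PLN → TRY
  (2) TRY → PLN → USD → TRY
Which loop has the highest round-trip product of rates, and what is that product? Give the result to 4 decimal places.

(1) 0.3273 × 0.4338 × 7.891 = 1.12039
(2) 0.1277 × 0.2926 × 24.05 = 0.89863
Highest is cycle (1) at 1.1204 (>1, arbitrage).

1.1204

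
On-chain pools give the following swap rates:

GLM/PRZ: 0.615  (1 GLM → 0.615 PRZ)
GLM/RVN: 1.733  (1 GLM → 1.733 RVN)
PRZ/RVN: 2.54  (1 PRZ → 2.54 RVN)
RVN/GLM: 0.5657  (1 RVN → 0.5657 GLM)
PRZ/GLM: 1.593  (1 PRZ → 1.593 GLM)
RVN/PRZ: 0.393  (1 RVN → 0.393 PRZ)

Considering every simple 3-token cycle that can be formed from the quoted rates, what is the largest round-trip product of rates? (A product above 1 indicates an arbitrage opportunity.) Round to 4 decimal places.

PRZ→GLM→RVN→PRZ: 1.593 × 1.733 × 0.393 = 1.08494
PRZ→RVN→GLM→PRZ: 2.54 × 0.5657 × 0.615 = 0.88368
Maximum is PRZ→GLM→RVN→PRZ at 1.0849; arbitrage exists.

1.0849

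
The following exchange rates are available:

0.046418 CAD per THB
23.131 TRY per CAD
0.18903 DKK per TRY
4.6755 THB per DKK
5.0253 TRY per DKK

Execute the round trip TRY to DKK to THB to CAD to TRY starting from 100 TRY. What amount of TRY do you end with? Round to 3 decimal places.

100 TRY × 0.18903 = 18.903 DKK
18.903 DKK × 4.6755 = 88.3809765 THB
88.3809765 THB × 0.046418 = 4.102468167177 CAD
4.102468167177 CAD × 23.131 = 94.894191174971187 TRY

94.894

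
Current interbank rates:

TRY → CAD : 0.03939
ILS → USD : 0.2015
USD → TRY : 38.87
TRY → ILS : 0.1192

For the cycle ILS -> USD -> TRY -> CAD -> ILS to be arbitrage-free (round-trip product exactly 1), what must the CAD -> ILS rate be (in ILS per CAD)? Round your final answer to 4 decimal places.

3.2413

Known legs of the cycle: 0.2015 × 38.87 × 0.03939 = 0.30851449395
For no arbitrage the full-cycle product must be 1, so the missing rate is 1 / 0.30851449395 ≈ 3.241339.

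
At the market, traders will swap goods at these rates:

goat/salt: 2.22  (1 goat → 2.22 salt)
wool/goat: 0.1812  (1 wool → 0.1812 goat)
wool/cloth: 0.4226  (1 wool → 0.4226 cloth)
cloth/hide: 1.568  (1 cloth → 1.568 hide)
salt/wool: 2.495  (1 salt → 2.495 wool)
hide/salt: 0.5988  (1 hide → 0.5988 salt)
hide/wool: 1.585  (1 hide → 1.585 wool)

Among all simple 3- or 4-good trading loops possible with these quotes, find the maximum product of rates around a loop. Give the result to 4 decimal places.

1.0503

cloth→hide→wool→cloth: 1.568 × 1.585 × 0.4226 = 1.05028
goat→salt→wool→goat: 2.22 × 2.495 × 0.1812 = 1.00365
cloth→hide→salt→wool→cloth: 1.568 × 0.5988 × 2.495 × 0.4226 = 0.98998
Maximum is cloth→hide→wool→cloth at 1.0503; arbitrage exists.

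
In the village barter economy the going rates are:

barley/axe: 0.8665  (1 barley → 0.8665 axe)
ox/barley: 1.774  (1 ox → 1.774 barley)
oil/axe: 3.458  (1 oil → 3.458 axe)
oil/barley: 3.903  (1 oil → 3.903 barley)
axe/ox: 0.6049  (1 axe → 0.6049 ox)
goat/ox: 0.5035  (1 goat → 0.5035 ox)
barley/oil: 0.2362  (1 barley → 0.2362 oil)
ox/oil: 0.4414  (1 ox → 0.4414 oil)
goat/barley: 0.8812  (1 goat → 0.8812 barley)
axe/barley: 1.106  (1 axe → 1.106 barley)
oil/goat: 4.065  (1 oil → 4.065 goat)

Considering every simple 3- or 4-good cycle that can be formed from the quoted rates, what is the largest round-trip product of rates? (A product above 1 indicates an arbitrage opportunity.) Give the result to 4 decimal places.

axe→ox→barley→axe: 0.6049 × 1.774 × 0.8665 = 0.92983
axe→ox→oil→axe: 0.6049 × 0.4414 × 3.458 = 0.92330
oil→goat→ox→oil: 4.065 × 0.5035 × 0.4414 = 0.90343
axe→barley→oil→axe: 1.106 × 0.2362 × 3.458 = 0.90336
axe→ox→oil→barley→axe: 0.6049 × 0.4414 × 3.903 × 0.8665 = 0.90299
axe→ox→barley→oil→axe: 0.6049 × 1.774 × 0.2362 × 3.458 = 0.87648
oil→goat→ox→barley→oil: 4.065 × 0.5035 × 1.774 × 0.2362 = 0.85762
oil→goat→barley→oil: 4.065 × 0.8812 × 0.2362 = 0.84609
Maximum is axe→ox→barley→axe at 0.9298; no arbitrage — every cycle loses value.

0.9298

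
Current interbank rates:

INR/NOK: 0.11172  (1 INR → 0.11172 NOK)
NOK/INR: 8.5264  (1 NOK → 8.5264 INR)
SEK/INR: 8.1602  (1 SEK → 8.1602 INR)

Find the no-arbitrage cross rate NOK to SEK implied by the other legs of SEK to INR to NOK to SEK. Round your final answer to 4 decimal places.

Known legs of the cycle: 8.1602 × 0.11172 = 0.911657544
For no arbitrage the full-cycle product must be 1, so the missing rate is 1 / 0.911657544 ≈ 1.096903.

1.0969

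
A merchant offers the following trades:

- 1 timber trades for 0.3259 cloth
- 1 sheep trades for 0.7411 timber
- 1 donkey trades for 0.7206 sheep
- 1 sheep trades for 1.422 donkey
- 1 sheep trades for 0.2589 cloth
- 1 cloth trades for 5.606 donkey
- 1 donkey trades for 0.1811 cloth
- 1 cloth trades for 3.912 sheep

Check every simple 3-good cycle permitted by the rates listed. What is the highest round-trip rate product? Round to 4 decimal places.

sheep→cloth→donkey→sheep: 0.2589 × 5.606 × 0.7206 = 1.04587
sheep→donkey→cloth→sheep: 1.422 × 0.1811 × 3.912 = 1.00743
sheep→timber→cloth→sheep: 0.7411 × 0.3259 × 3.912 = 0.94484
Maximum is sheep→cloth→donkey→sheep at 1.0459; arbitrage exists.

1.0459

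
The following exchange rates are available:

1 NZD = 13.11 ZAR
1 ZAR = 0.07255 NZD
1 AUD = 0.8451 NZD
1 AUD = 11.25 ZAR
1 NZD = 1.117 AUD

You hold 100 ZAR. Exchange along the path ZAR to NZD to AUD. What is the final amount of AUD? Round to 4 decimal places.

8.1038

100 ZAR × 0.07255 = 7.255 NZD
7.255 NZD × 1.117 = 8.103835 AUD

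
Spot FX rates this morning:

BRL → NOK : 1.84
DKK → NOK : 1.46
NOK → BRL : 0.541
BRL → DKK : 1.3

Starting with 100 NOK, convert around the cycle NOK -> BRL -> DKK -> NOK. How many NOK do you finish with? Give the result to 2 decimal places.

100 NOK × 0.541 = 54.1 BRL
54.1 BRL × 1.3 = 70.33 DKK
70.33 DKK × 1.46 = 102.6818 NOK

102.68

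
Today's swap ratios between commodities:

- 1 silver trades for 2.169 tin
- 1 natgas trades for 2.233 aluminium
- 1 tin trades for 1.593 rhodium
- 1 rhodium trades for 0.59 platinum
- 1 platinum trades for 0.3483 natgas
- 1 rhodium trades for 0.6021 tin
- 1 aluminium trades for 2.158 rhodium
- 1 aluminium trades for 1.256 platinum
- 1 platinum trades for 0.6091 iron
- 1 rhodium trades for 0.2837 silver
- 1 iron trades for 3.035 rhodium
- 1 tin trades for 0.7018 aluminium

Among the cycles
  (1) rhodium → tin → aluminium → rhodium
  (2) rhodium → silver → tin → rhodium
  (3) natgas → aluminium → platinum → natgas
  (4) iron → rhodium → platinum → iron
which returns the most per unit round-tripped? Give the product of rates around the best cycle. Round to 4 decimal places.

(1) 0.6021 × 0.7018 × 2.158 = 0.91187
(2) 0.2837 × 2.169 × 1.593 = 0.98025
(3) 2.233 × 1.256 × 0.3483 = 0.97686
(4) 3.035 × 0.59 × 0.6091 = 1.09068
Highest is cycle (4) at 1.0907 (>1, arbitrage).

1.0907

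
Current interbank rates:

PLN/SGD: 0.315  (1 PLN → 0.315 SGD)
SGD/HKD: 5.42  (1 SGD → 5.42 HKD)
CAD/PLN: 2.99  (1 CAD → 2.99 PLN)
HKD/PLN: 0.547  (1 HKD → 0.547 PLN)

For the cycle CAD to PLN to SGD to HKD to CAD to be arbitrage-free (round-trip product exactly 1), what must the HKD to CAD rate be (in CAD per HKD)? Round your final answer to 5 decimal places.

0.19589

Known legs of the cycle: 2.99 × 0.315 × 5.42 = 5.104827
For no arbitrage the full-cycle product must be 1, so the missing rate is 1 / 5.104827 ≈ 0.1958930.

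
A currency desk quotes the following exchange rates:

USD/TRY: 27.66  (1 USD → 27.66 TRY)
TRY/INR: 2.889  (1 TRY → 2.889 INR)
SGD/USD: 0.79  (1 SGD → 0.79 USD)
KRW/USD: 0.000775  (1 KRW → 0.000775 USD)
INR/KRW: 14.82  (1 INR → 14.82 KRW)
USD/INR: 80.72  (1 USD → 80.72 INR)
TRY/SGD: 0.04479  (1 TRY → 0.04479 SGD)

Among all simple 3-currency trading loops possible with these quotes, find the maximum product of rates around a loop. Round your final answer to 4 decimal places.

USD→TRY→SGD→USD: 27.66 × 0.04479 × 0.79 = 0.97872
USD→INR→KRW→USD: 80.72 × 14.82 × 0.000775 = 0.92711
Maximum is USD→TRY→SGD→USD at 0.9787; no arbitrage — every cycle loses value.

0.9787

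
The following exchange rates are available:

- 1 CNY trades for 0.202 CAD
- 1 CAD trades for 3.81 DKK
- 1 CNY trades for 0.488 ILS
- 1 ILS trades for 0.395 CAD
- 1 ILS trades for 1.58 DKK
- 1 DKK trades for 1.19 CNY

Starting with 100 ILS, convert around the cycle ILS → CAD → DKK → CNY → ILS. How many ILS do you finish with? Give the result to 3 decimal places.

100 ILS × 0.395 = 39.5 CAD
39.5 CAD × 3.81 = 150.495 DKK
150.495 DKK × 1.19 = 179.08905 CNY
179.08905 CNY × 0.488 = 87.3954564 ILS

87.395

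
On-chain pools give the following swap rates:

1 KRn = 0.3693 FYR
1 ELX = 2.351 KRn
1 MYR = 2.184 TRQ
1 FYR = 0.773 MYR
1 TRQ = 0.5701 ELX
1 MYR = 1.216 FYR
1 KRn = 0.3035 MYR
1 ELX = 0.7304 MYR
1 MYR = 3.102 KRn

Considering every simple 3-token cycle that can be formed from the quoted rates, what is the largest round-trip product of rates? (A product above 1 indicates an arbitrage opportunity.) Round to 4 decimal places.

MYR→TRQ→ELX→MYR: 2.184 × 0.5701 × 0.7304 = 0.90942
FYR→MYR→KRn→FYR: 0.773 × 3.102 × 0.3693 = 0.88552
Maximum is MYR→TRQ→ELX→MYR at 0.9094; no arbitrage — every cycle loses value.

0.9094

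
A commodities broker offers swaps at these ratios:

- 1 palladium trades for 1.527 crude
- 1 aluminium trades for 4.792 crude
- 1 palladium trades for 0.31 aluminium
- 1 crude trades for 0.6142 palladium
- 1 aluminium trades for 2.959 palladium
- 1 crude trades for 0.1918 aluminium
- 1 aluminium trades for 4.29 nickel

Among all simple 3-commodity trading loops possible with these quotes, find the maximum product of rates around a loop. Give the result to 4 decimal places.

0.9124

palladium→aluminium→crude→palladium: 0.31 × 4.792 × 0.6142 = 0.91241
palladium→crude→aluminium→palladium: 1.527 × 0.1918 × 2.959 = 0.86663
Maximum is palladium→aluminium→crude→palladium at 0.9124; no arbitrage — every cycle loses value.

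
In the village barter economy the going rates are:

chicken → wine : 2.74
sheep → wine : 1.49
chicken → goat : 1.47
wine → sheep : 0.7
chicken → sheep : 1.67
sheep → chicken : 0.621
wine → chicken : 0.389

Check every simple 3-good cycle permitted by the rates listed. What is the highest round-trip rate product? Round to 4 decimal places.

1.1911

sheep→chicken→wine→sheep: 0.621 × 2.74 × 0.7 = 1.19108
sheep→wine→chicken→sheep: 1.49 × 0.389 × 1.67 = 0.96795
Maximum is sheep→chicken→wine→sheep at 1.1911; arbitrage exists.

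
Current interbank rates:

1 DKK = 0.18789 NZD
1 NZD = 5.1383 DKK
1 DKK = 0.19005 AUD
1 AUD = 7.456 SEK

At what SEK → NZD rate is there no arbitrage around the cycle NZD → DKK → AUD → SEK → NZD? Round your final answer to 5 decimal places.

0.13734

Known legs of the cycle: 5.1383 × 0.19005 × 7.456 = 7.28103687024
For no arbitrage the full-cycle product must be 1, so the missing rate is 1 / 7.28103687024 ≈ 0.1373431.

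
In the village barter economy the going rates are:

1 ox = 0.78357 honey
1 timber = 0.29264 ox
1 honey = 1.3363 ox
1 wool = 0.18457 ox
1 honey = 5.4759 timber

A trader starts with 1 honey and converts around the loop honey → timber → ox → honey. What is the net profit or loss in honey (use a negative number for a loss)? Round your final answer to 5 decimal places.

1 honey × 5.4759 = 5.4759 timber
5.4759 timber × 0.29264 = 1.602467376 ox
1.602467376 ox × 0.78357 = 1.25564536181232 honey
Net change: 1.25564536181232 − 1 = 0.25564536181232 honey

0.25565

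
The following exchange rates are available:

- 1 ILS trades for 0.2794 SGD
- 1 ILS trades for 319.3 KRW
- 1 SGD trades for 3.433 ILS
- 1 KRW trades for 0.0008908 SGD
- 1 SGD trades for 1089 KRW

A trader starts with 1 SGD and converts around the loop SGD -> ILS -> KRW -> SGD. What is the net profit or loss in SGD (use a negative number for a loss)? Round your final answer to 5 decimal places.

1 SGD × 3.433 = 3.433 ILS
3.433 ILS × 319.3 = 1096.1569 KRW
1096.1569 KRW × 0.0008908 = 0.97645656652 SGD
Net change: 0.97645656652 − 1 = -0.02354343348 SGD

-0.02354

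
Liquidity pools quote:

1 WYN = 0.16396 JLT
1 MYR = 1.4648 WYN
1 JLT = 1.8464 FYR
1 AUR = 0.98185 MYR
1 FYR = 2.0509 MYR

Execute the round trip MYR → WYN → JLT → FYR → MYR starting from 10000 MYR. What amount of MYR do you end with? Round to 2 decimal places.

10000 MYR × 1.4648 = 14648 WYN
14648 WYN × 0.16396 = 2401.68608 JLT
2401.68608 JLT × 1.8464 = 4434.473178112 FYR
4434.473178112 FYR × 2.0509 = 9094.6610409899008 MYR

9094.66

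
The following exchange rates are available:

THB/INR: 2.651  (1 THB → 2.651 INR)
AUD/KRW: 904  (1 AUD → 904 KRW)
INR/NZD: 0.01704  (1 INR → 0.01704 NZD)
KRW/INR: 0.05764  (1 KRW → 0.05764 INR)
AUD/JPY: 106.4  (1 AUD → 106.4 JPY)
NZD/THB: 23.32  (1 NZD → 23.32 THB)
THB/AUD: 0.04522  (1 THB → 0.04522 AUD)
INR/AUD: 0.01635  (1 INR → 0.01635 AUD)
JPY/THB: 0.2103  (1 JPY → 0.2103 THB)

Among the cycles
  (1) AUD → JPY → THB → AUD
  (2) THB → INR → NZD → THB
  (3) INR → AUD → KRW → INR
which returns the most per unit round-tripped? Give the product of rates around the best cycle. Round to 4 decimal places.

1.0534

(1) 106.4 × 0.2103 × 0.04522 = 1.01184
(2) 2.651 × 0.01704 × 23.32 = 1.05344
(3) 0.01635 × 904 × 0.05764 = 0.85194
Highest is cycle (2) at 1.0534 (>1, arbitrage).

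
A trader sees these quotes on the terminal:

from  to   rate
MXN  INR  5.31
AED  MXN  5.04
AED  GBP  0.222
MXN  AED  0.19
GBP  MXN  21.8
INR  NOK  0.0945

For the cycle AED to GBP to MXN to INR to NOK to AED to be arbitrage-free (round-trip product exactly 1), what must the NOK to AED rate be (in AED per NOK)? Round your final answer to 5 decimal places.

0.41178

Known legs of the cycle: 0.222 × 21.8 × 5.31 × 0.0945 = 2.428487082
For no arbitrage the full-cycle product must be 1, so the missing rate is 1 / 2.428487082 ≈ 0.4117790.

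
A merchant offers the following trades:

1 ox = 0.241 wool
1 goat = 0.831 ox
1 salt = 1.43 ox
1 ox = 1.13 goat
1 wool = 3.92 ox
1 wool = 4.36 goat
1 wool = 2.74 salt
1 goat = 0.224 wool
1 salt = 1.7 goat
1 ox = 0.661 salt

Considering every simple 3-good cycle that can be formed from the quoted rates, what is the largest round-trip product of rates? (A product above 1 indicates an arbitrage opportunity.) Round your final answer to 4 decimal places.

1.0434

goat→wool→salt→goat: 0.224 × 2.74 × 1.7 = 1.04339
goat→wool→ox→goat: 0.224 × 3.92 × 1.13 = 0.99223
ox→wool→salt→ox: 0.241 × 2.74 × 1.43 = 0.94429
goat→ox→salt→goat: 0.831 × 0.661 × 1.7 = 0.93379
goat→ox→wool→goat: 0.831 × 0.241 × 4.36 = 0.87318
Maximum is goat→wool→salt→goat at 1.0434; arbitrage exists.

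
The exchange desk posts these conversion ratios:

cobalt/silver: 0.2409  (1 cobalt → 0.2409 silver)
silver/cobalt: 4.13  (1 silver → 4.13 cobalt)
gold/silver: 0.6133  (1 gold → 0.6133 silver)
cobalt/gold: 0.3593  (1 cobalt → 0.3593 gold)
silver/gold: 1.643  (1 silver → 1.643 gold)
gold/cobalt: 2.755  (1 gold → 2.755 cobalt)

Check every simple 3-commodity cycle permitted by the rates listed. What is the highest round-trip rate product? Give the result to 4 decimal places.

1.0904

gold→cobalt→silver→gold: 2.755 × 0.2409 × 1.643 = 1.09043
gold→silver→cobalt→gold: 0.6133 × 4.13 × 0.3593 = 0.91008
Maximum is gold→cobalt→silver→gold at 1.0904; arbitrage exists.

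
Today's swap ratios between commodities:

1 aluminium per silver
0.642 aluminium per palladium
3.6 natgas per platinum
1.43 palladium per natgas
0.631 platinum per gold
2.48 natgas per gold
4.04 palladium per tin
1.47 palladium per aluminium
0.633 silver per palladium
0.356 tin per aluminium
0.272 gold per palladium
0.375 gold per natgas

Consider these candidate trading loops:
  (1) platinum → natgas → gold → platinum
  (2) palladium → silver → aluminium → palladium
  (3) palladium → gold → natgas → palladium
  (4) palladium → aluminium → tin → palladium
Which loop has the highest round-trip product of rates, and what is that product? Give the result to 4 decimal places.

0.9646

(1) 3.6 × 0.375 × 0.631 = 0.85185
(2) 0.633 × 1 × 1.47 = 0.93051
(3) 0.272 × 2.48 × 1.43 = 0.96462
(4) 0.642 × 0.356 × 4.04 = 0.92335
Highest is cycle (3) at 0.9646 (≤1, no arbitrage).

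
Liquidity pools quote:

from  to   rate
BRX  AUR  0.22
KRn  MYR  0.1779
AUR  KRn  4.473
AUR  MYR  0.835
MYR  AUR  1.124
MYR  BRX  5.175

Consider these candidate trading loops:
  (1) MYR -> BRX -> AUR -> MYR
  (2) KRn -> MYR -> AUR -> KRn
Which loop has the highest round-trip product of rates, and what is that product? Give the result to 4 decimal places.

(1) 5.175 × 0.22 × 0.835 = 0.95065
(2) 0.1779 × 1.124 × 4.473 = 0.89442
Highest is cycle (1) at 0.9506 (≤1, no arbitrage).

0.9506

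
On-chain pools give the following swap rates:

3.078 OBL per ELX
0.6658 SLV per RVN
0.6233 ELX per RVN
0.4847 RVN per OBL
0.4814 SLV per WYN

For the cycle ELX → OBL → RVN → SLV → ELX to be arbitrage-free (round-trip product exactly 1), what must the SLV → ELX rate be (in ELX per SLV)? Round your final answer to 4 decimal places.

Known legs of the cycle: 3.078 × 0.4847 × 0.6658 = 0.99331141428
For no arbitrage the full-cycle product must be 1, so the missing rate is 1 / 0.99331141428 ≈ 1.006734.

1.0067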